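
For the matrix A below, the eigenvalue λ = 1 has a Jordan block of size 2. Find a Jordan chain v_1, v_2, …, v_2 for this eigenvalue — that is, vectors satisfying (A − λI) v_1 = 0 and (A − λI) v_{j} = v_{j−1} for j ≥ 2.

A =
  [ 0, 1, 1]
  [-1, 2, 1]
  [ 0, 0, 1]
A Jordan chain for λ = 1 of length 2:
v_1 = (-1, -1, 0)ᵀ
v_2 = (1, 0, 0)ᵀ

Let N = A − (1)·I. We want v_2 with N^2 v_2 = 0 but N^1 v_2 ≠ 0; then v_{j-1} := N · v_j for j = 2, …, 2.

Pick v_2 = (1, 0, 0)ᵀ.
Then v_1 = N · v_2 = (-1, -1, 0)ᵀ.

Sanity check: (A − (1)·I) v_1 = (0, 0, 0)ᵀ = 0. ✓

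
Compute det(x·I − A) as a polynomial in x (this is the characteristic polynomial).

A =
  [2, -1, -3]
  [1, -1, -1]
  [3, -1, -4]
x^3 + 3*x^2 + 3*x + 1

Expanding det(x·I − A) (e.g. by cofactor expansion or by noting that A is similar to its Jordan form J, which has the same characteristic polynomial as A) gives
  χ_A(x) = x^3 + 3*x^2 + 3*x + 1
which factors as (x + 1)^3. The eigenvalues (with algebraic multiplicities) are λ = -1 with multiplicity 3.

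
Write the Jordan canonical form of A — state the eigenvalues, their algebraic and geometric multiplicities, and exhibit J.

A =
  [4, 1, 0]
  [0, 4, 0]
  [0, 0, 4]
J_2(4) ⊕ J_1(4)

The characteristic polynomial is
  det(x·I − A) = x^3 - 12*x^2 + 48*x - 64 = (x - 4)^3

Eigenvalues and multiplicities (the geometric multiplicity of λ is n − rank(A − λI), which equals the number of Jordan blocks for λ):
  λ = 4: algebraic multiplicity = 3, geometric multiplicity = 2

Determining the block sizes for each eigenvalue:
  λ = 4: 2 blocks summing to 3 forces exactly one block of size 2 and the rest size 1 → block sizes [2, 1]

Assembling the blocks gives a Jordan form
J =
  [4, 1, 0]
  [0, 4, 0]
  [0, 0, 4]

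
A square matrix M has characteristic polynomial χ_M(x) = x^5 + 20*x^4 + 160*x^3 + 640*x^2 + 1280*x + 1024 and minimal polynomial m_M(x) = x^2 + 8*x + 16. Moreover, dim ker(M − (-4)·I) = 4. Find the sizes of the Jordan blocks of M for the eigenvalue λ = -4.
Block sizes for λ = -4: [2, 1, 1, 1]

Step 1 — from the characteristic polynomial, algebraic multiplicity of λ = -4 is 5. From dim ker(M − (-4)·I) = 4, there are exactly 4 Jordan blocks for λ = -4.
Step 2 — from the minimal polynomial, the factor (x + 4)^2 tells us the largest block for λ = -4 has size 2.
Step 3 — with total size 5, 4 blocks, and largest block 2, the block sizes (in nonincreasing order) are [2, 1, 1, 1].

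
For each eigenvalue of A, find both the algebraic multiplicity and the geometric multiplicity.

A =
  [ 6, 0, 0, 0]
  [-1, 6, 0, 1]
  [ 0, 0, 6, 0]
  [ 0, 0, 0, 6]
λ = 6: alg = 4, geom = 3

Step 1 — factor the characteristic polynomial to read off the algebraic multiplicities:
  χ_A(x) = (x - 6)^4

Step 2 — compute geometric multiplicities via the rank-nullity identity g(λ) = n − rank(A − λI):
  rank(A − (6)·I) = 1, so dim ker(A − (6)·I) = n − 1 = 3

Summary:
  λ = 6: algebraic multiplicity = 4, geometric multiplicity = 3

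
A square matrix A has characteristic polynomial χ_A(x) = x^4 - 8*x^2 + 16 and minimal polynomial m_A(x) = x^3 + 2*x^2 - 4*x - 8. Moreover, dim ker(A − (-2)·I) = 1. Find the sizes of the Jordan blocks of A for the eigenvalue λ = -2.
Block sizes for λ = -2: [2]

Step 1 — from the characteristic polynomial, algebraic multiplicity of λ = -2 is 2. From dim ker(A − (-2)·I) = 1, there are exactly 1 Jordan blocks for λ = -2.
Step 2 — from the minimal polynomial, the factor (x + 2)^2 tells us the largest block for λ = -2 has size 2.
Step 3 — with total size 2, 1 blocks, and largest block 2, the block sizes (in nonincreasing order) are [2].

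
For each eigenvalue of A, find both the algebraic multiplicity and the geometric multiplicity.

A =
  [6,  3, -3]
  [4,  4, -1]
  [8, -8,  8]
λ = 6: alg = 3, geom = 1

Step 1 — factor the characteristic polynomial to read off the algebraic multiplicities:
  χ_A(x) = (x - 6)^3

Step 2 — compute geometric multiplicities via the rank-nullity identity g(λ) = n − rank(A − λI):
  rank(A − (6)·I) = 2, so dim ker(A − (6)·I) = n − 2 = 1

Summary:
  λ = 6: algebraic multiplicity = 3, geometric multiplicity = 1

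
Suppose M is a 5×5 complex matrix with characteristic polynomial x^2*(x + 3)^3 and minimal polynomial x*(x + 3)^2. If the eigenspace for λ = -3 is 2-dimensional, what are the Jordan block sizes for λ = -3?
Block sizes for λ = -3: [2, 1]

Step 1 — from the characteristic polynomial, algebraic multiplicity of λ = -3 is 3. From dim ker(M − (-3)·I) = 2, there are exactly 2 Jordan blocks for λ = -3.
Step 2 — from the minimal polynomial, the factor (x + 3)^2 tells us the largest block for λ = -3 has size 2.
Step 3 — with total size 3, 2 blocks, and largest block 2, the block sizes (in nonincreasing order) are [2, 1].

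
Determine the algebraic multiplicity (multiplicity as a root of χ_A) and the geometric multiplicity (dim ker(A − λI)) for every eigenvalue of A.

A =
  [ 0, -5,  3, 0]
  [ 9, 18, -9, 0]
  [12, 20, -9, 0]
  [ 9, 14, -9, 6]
λ = 3: alg = 3, geom = 2; λ = 6: alg = 1, geom = 1

Step 1 — factor the characteristic polynomial to read off the algebraic multiplicities:
  χ_A(x) = (x - 6)*(x - 3)^3

Step 2 — compute geometric multiplicities via the rank-nullity identity g(λ) = n − rank(A − λI):
  rank(A − (3)·I) = 2, so dim ker(A − (3)·I) = n − 2 = 2
  rank(A − (6)·I) = 3, so dim ker(A − (6)·I) = n − 3 = 1

Summary:
  λ = 3: algebraic multiplicity = 3, geometric multiplicity = 2
  λ = 6: algebraic multiplicity = 1, geometric multiplicity = 1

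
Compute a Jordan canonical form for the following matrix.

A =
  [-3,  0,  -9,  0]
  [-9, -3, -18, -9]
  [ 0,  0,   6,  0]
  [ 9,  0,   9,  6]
J_1(-3) ⊕ J_1(-3) ⊕ J_1(6) ⊕ J_1(6)

The characteristic polynomial is
  det(x·I − A) = x^4 - 6*x^3 - 27*x^2 + 108*x + 324 = (x - 6)^2*(x + 3)^2

Eigenvalues and multiplicities (the geometric multiplicity of λ is n − rank(A − λI), which equals the number of Jordan blocks for λ):
  λ = -3: algebraic multiplicity = 2, geometric multiplicity = 2
  λ = 6: algebraic multiplicity = 2, geometric multiplicity = 2

Determining the block sizes for each eigenvalue:
  λ = -3: gm = am = 2, so every block has size 1 → block sizes [1, 1]
  λ = 6: gm = am = 2, so every block has size 1 → block sizes [1, 1]

Assembling the blocks gives a Jordan form
J =
  [-3,  0, 0, 0]
  [ 0, -3, 0, 0]
  [ 0,  0, 6, 0]
  [ 0,  0, 0, 6]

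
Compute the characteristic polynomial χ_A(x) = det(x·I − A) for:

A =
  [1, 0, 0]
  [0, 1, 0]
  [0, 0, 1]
x^3 - 3*x^2 + 3*x - 1

Expanding det(x·I − A) (e.g. by cofactor expansion or by noting that A is similar to its Jordan form J, which has the same characteristic polynomial as A) gives
  χ_A(x) = x^3 - 3*x^2 + 3*x - 1
which factors as (x - 1)^3. The eigenvalues (with algebraic multiplicities) are λ = 1 with multiplicity 3.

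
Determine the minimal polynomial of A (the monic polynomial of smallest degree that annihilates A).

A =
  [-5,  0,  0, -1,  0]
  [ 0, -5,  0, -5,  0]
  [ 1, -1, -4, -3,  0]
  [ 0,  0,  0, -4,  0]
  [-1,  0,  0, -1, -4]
x^3 + 13*x^2 + 56*x + 80

The characteristic polynomial is χ_A(x) = (x + 4)^3*(x + 5)^2, so the eigenvalues are known. The minimal polynomial is
  m_A(x) = Π_λ (x − λ)^{k_λ}
where k_λ is the size of the *largest* Jordan block for λ (equivalently, the smallest k with (A − λI)^k v = 0 for every generalised eigenvector v of λ).

  λ = -5: largest Jordan block has size 1, contributing (x + 5)
  λ = -4: largest Jordan block has size 2, contributing (x + 4)^2

So m_A(x) = (x + 4)^2*(x + 5) = x^3 + 13*x^2 + 56*x + 80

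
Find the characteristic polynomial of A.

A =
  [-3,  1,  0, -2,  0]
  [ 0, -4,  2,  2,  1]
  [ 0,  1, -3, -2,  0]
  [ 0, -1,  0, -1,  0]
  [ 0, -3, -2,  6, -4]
x^5 + 15*x^4 + 90*x^3 + 270*x^2 + 405*x + 243

Expanding det(x·I − A) (e.g. by cofactor expansion or by noting that A is similar to its Jordan form J, which has the same characteristic polynomial as A) gives
  χ_A(x) = x^5 + 15*x^4 + 90*x^3 + 270*x^2 + 405*x + 243
which factors as (x + 3)^5. The eigenvalues (with algebraic multiplicities) are λ = -3 with multiplicity 5.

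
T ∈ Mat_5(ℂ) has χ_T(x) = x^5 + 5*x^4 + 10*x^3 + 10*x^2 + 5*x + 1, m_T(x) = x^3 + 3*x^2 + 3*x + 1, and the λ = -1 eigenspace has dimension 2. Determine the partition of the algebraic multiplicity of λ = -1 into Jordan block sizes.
Block sizes for λ = -1: [3, 2]

Step 1 — from the characteristic polynomial, algebraic multiplicity of λ = -1 is 5. From dim ker(T − (-1)·I) = 2, there are exactly 2 Jordan blocks for λ = -1.
Step 2 — from the minimal polynomial, the factor (x + 1)^3 tells us the largest block for λ = -1 has size 3.
Step 3 — with total size 5, 2 blocks, and largest block 3, the block sizes (in nonincreasing order) are [3, 2].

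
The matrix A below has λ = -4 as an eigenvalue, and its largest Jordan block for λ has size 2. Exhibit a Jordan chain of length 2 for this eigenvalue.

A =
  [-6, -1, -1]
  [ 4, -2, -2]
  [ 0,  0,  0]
A Jordan chain for λ = -4 of length 2:
v_1 = (-2, 4, 0)ᵀ
v_2 = (1, 0, 0)ᵀ

Let N = A − (-4)·I. We want v_2 with N^2 v_2 = 0 but N^1 v_2 ≠ 0; then v_{j-1} := N · v_j for j = 2, …, 2.

Pick v_2 = (1, 0, 0)ᵀ.
Then v_1 = N · v_2 = (-2, 4, 0)ᵀ.

Sanity check: (A − (-4)·I) v_1 = (0, 0, 0)ᵀ = 0. ✓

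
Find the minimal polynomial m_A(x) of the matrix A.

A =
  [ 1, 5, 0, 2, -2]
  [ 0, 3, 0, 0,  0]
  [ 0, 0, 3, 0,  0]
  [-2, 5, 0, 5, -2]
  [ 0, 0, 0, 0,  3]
x^2 - 6*x + 9

The characteristic polynomial is χ_A(x) = (x - 3)^5, so the eigenvalues are known. The minimal polynomial is
  m_A(x) = Π_λ (x − λ)^{k_λ}
where k_λ is the size of the *largest* Jordan block for λ (equivalently, the smallest k with (A − λI)^k v = 0 for every generalised eigenvector v of λ).

  λ = 3: largest Jordan block has size 2, contributing (x − 3)^2

So m_A(x) = (x - 3)^2 = x^2 - 6*x + 9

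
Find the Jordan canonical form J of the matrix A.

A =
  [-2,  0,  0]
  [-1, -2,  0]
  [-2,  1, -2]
J_3(-2)

The characteristic polynomial is
  det(x·I − A) = x^3 + 6*x^2 + 12*x + 8 = (x + 2)^3

Eigenvalues and multiplicities (the geometric multiplicity of λ is n − rank(A − λI), which equals the number of Jordan blocks for λ):
  λ = -2: algebraic multiplicity = 3, geometric multiplicity = 1

Determining the block sizes for each eigenvalue:
  λ = -2: one block (gm = 1), so the single block has size am = 3 → block sizes [3]

Assembling the blocks gives a Jordan form
J =
  [-2,  1,  0]
  [ 0, -2,  1]
  [ 0,  0, -2]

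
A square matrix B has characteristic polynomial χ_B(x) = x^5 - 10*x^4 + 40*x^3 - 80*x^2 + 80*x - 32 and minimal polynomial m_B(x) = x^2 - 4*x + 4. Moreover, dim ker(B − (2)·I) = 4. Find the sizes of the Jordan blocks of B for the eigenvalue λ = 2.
Block sizes for λ = 2: [2, 1, 1, 1]

Step 1 — from the characteristic polynomial, algebraic multiplicity of λ = 2 is 5. From dim ker(B − (2)·I) = 4, there are exactly 4 Jordan blocks for λ = 2.
Step 2 — from the minimal polynomial, the factor (x − 2)^2 tells us the largest block for λ = 2 has size 2.
Step 3 — with total size 5, 4 blocks, and largest block 2, the block sizes (in nonincreasing order) are [2, 1, 1, 1].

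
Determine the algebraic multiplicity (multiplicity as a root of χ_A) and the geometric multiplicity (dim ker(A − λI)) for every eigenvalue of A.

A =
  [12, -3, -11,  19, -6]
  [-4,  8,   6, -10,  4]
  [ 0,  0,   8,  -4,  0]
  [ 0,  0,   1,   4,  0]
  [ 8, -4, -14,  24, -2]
λ = 6: alg = 5, geom = 3

Step 1 — factor the characteristic polynomial to read off the algebraic multiplicities:
  χ_A(x) = (x - 6)^5

Step 2 — compute geometric multiplicities via the rank-nullity identity g(λ) = n − rank(A − λI):
  rank(A − (6)·I) = 2, so dim ker(A − (6)·I) = n − 2 = 3

Summary:
  λ = 6: algebraic multiplicity = 5, geometric multiplicity = 3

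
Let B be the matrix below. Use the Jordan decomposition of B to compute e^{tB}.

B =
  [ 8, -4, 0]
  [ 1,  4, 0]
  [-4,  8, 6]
e^{tB} =
  [2*t*exp(6*t) + exp(6*t), -4*t*exp(6*t), 0]
  [t*exp(6*t), -2*t*exp(6*t) + exp(6*t), 0]
  [-4*t*exp(6*t), 8*t*exp(6*t), exp(6*t)]

Strategy: write B = P · J · P⁻¹ where J is a Jordan canonical form, so e^{tB} = P · e^{tJ} · P⁻¹, and e^{tJ} can be computed block-by-block.

B has Jordan form
J =
  [6, 1, 0]
  [0, 6, 0]
  [0, 0, 6]
(up to reordering of blocks).

Per-block formulas:
  For a 1×1 block at λ = 6: exp(t · [6]) = [e^(6t)].
  For a 2×2 Jordan block J_2(6): exp(t · J_2(6)) = e^(6t)·(I + t·N), where N is the 2×2 nilpotent shift.

After assembling e^{tJ} and conjugating by P, we get:

e^{tB} =
  [2*t*exp(6*t) + exp(6*t), -4*t*exp(6*t), 0]
  [t*exp(6*t), -2*t*exp(6*t) + exp(6*t), 0]
  [-4*t*exp(6*t), 8*t*exp(6*t), exp(6*t)]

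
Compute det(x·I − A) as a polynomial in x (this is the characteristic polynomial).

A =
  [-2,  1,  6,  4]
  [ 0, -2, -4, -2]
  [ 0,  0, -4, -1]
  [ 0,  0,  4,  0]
x^4 + 8*x^3 + 24*x^2 + 32*x + 16

Expanding det(x·I − A) (e.g. by cofactor expansion or by noting that A is similar to its Jordan form J, which has the same characteristic polynomial as A) gives
  χ_A(x) = x^4 + 8*x^3 + 24*x^2 + 32*x + 16
which factors as (x + 2)^4. The eigenvalues (with algebraic multiplicities) are λ = -2 with multiplicity 4.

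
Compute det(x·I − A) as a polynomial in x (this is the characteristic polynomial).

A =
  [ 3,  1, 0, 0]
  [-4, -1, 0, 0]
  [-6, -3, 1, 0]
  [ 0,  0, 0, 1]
x^4 - 4*x^3 + 6*x^2 - 4*x + 1

Expanding det(x·I − A) (e.g. by cofactor expansion or by noting that A is similar to its Jordan form J, which has the same characteristic polynomial as A) gives
  χ_A(x) = x^4 - 4*x^3 + 6*x^2 - 4*x + 1
which factors as (x - 1)^4. The eigenvalues (with algebraic multiplicities) are λ = 1 with multiplicity 4.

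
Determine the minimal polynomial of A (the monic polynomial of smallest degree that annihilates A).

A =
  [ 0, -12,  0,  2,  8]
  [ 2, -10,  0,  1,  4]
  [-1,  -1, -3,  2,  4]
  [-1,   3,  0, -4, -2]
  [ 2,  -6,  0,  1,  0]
x^4 + 13*x^3 + 63*x^2 + 135*x + 108

The characteristic polynomial is χ_A(x) = (x + 3)^3*(x + 4)^2, so the eigenvalues are known. The minimal polynomial is
  m_A(x) = Π_λ (x − λ)^{k_λ}
where k_λ is the size of the *largest* Jordan block for λ (equivalently, the smallest k with (A − λI)^k v = 0 for every generalised eigenvector v of λ).

  λ = -4: largest Jordan block has size 1, contributing (x + 4)
  λ = -3: largest Jordan block has size 3, contributing (x + 3)^3

So m_A(x) = (x + 3)^3*(x + 4) = x^4 + 13*x^3 + 63*x^2 + 135*x + 108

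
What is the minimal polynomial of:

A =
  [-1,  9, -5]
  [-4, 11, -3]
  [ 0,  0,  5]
x^3 - 15*x^2 + 75*x - 125

The characteristic polynomial is χ_A(x) = (x - 5)^3, so the eigenvalues are known. The minimal polynomial is
  m_A(x) = Π_λ (x − λ)^{k_λ}
where k_λ is the size of the *largest* Jordan block for λ (equivalently, the smallest k with (A − λI)^k v = 0 for every generalised eigenvector v of λ).

  λ = 5: largest Jordan block has size 3, contributing (x − 5)^3

So m_A(x) = (x - 5)^3 = x^3 - 15*x^2 + 75*x - 125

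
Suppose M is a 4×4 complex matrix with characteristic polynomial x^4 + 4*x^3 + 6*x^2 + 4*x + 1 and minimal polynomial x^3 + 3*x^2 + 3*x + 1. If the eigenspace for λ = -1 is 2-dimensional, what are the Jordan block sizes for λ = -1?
Block sizes for λ = -1: [3, 1]

Step 1 — from the characteristic polynomial, algebraic multiplicity of λ = -1 is 4. From dim ker(M − (-1)·I) = 2, there are exactly 2 Jordan blocks for λ = -1.
Step 2 — from the minimal polynomial, the factor (x + 1)^3 tells us the largest block for λ = -1 has size 3.
Step 3 — with total size 4, 2 blocks, and largest block 3, the block sizes (in nonincreasing order) are [3, 1].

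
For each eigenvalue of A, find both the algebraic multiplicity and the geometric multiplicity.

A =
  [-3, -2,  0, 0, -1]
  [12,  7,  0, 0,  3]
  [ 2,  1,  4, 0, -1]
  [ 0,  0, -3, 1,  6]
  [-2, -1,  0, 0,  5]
λ = 1: alg = 2, geom = 2; λ = 4: alg = 3, geom = 2

Step 1 — factor the characteristic polynomial to read off the algebraic multiplicities:
  χ_A(x) = (x - 4)^3*(x - 1)^2

Step 2 — compute geometric multiplicities via the rank-nullity identity g(λ) = n − rank(A − λI):
  rank(A − (1)·I) = 3, so dim ker(A − (1)·I) = n − 3 = 2
  rank(A − (4)·I) = 3, so dim ker(A − (4)·I) = n − 3 = 2

Summary:
  λ = 1: algebraic multiplicity = 2, geometric multiplicity = 2
  λ = 4: algebraic multiplicity = 3, geometric multiplicity = 2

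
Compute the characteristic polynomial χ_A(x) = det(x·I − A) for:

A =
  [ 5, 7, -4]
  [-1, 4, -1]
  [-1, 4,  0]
x^3 - 9*x^2 + 27*x - 27

Expanding det(x·I − A) (e.g. by cofactor expansion or by noting that A is similar to its Jordan form J, which has the same characteristic polynomial as A) gives
  χ_A(x) = x^3 - 9*x^2 + 27*x - 27
which factors as (x - 3)^3. The eigenvalues (with algebraic multiplicities) are λ = 3 with multiplicity 3.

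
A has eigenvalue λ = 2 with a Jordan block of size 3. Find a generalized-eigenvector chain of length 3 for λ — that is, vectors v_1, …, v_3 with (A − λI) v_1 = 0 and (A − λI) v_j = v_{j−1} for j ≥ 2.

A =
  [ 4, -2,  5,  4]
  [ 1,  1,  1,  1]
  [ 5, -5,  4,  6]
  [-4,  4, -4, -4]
A Jordan chain for λ = 2 of length 3:
v_1 = (2, 2, 0, 0)ᵀ
v_2 = (5, 1, 2, -4)ᵀ
v_3 = (0, 0, 1, 0)ᵀ

Let N = A − (2)·I. We want v_3 with N^3 v_3 = 0 but N^2 v_3 ≠ 0; then v_{j-1} := N · v_j for j = 3, …, 2.

Pick v_3 = (0, 0, 1, 0)ᵀ.
Then v_2 = N · v_3 = (5, 1, 2, -4)ᵀ.
Then v_1 = N · v_2 = (2, 2, 0, 0)ᵀ.

Sanity check: (A − (2)·I) v_1 = (0, 0, 0, 0)ᵀ = 0. ✓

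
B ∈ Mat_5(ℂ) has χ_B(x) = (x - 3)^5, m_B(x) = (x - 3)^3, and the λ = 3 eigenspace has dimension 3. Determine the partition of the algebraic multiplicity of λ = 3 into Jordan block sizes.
Block sizes for λ = 3: [3, 1, 1]

Step 1 — from the characteristic polynomial, algebraic multiplicity of λ = 3 is 5. From dim ker(B − (3)·I) = 3, there are exactly 3 Jordan blocks for λ = 3.
Step 2 — from the minimal polynomial, the factor (x − 3)^3 tells us the largest block for λ = 3 has size 3.
Step 3 — with total size 5, 3 blocks, and largest block 3, the block sizes (in nonincreasing order) are [3, 1, 1].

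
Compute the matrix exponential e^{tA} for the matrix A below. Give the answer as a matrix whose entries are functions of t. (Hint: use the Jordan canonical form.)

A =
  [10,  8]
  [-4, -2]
e^{tA} =
  [2*exp(6*t) - exp(2*t), 2*exp(6*t) - 2*exp(2*t)]
  [-exp(6*t) + exp(2*t), -exp(6*t) + 2*exp(2*t)]

Strategy: write A = P · J · P⁻¹ where J is a Jordan canonical form, so e^{tA} = P · e^{tJ} · P⁻¹, and e^{tJ} can be computed block-by-block.

A has Jordan form
J =
  [2, 0]
  [0, 6]
(up to reordering of blocks).

Per-block formulas:
  For a 1×1 block at λ = 6: exp(t · [6]) = [e^(6t)].
  For a 1×1 block at λ = 2: exp(t · [2]) = [e^(2t)].

After assembling e^{tJ} and conjugating by P, we get:

e^{tA} =
  [2*exp(6*t) - exp(2*t), 2*exp(6*t) - 2*exp(2*t)]
  [-exp(6*t) + exp(2*t), -exp(6*t) + 2*exp(2*t)]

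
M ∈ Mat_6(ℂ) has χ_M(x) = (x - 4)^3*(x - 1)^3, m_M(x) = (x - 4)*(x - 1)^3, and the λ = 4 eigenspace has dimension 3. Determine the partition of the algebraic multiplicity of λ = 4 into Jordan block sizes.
Block sizes for λ = 4: [1, 1, 1]

Step 1 — from the characteristic polynomial, algebraic multiplicity of λ = 4 is 3. From dim ker(M − (4)·I) = 3, there are exactly 3 Jordan blocks for λ = 4.
Step 2 — from the minimal polynomial, the factor (x − 4) tells us the largest block for λ = 4 has size 1.
Step 3 — with total size 3, 3 blocks, and largest block 1, the block sizes (in nonincreasing order) are [1, 1, 1].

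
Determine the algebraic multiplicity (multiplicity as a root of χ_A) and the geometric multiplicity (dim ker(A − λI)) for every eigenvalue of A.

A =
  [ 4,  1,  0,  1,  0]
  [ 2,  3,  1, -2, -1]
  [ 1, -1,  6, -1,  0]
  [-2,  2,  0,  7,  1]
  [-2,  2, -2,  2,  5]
λ = 5: alg = 5, geom = 2

Step 1 — factor the characteristic polynomial to read off the algebraic multiplicities:
  χ_A(x) = (x - 5)^5

Step 2 — compute geometric multiplicities via the rank-nullity identity g(λ) = n − rank(A − λI):
  rank(A − (5)·I) = 3, so dim ker(A − (5)·I) = n − 3 = 2

Summary:
  λ = 5: algebraic multiplicity = 5, geometric multiplicity = 2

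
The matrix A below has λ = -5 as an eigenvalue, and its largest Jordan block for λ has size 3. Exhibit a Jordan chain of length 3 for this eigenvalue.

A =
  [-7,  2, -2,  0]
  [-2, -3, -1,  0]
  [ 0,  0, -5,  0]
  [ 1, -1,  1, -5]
A Jordan chain for λ = -5 of length 3:
v_1 = (2, 2, 0, -1)ᵀ
v_2 = (-2, -1, 0, 1)ᵀ
v_3 = (0, 0, 1, 0)ᵀ

Let N = A − (-5)·I. We want v_3 with N^3 v_3 = 0 but N^2 v_3 ≠ 0; then v_{j-1} := N · v_j for j = 3, …, 2.

Pick v_3 = (0, 0, 1, 0)ᵀ.
Then v_2 = N · v_3 = (-2, -1, 0, 1)ᵀ.
Then v_1 = N · v_2 = (2, 2, 0, -1)ᵀ.

Sanity check: (A − (-5)·I) v_1 = (0, 0, 0, 0)ᵀ = 0. ✓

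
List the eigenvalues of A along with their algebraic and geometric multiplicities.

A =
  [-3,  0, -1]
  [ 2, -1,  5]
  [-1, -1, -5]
λ = -3: alg = 3, geom = 1

Step 1 — factor the characteristic polynomial to read off the algebraic multiplicities:
  χ_A(x) = (x + 3)^3

Step 2 — compute geometric multiplicities via the rank-nullity identity g(λ) = n − rank(A − λI):
  rank(A − (-3)·I) = 2, so dim ker(A − (-3)·I) = n − 2 = 1

Summary:
  λ = -3: algebraic multiplicity = 3, geometric multiplicity = 1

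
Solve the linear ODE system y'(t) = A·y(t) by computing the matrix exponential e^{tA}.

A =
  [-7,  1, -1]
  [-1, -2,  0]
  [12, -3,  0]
e^{tA} =
  [3*t^2*exp(-3*t)/2 - 4*t*exp(-3*t) + exp(-3*t), t*exp(-3*t), t^2*exp(-3*t)/2 - t*exp(-3*t)]
  [3*t^2*exp(-3*t)/2 - t*exp(-3*t), t*exp(-3*t) + exp(-3*t), t^2*exp(-3*t)/2]
  [-9*t^2*exp(-3*t)/2 + 12*t*exp(-3*t), -3*t*exp(-3*t), -3*t^2*exp(-3*t)/2 + 3*t*exp(-3*t) + exp(-3*t)]

Strategy: write A = P · J · P⁻¹ where J is a Jordan canonical form, so e^{tA} = P · e^{tJ} · P⁻¹, and e^{tJ} can be computed block-by-block.

A has Jordan form
J =
  [-3,  1,  0]
  [ 0, -3,  1]
  [ 0,  0, -3]
(up to reordering of blocks).

Per-block formulas:
  For a 3×3 Jordan block J_3(-3): exp(t · J_3(-3)) = e^(-3t)·(I + t·N + (t^2/2)·N^2), where N is the 3×3 nilpotent shift.

After assembling e^{tJ} and conjugating by P, we get:

e^{tA} =
  [3*t^2*exp(-3*t)/2 - 4*t*exp(-3*t) + exp(-3*t), t*exp(-3*t), t^2*exp(-3*t)/2 - t*exp(-3*t)]
  [3*t^2*exp(-3*t)/2 - t*exp(-3*t), t*exp(-3*t) + exp(-3*t), t^2*exp(-3*t)/2]
  [-9*t^2*exp(-3*t)/2 + 12*t*exp(-3*t), -3*t*exp(-3*t), -3*t^2*exp(-3*t)/2 + 3*t*exp(-3*t) + exp(-3*t)]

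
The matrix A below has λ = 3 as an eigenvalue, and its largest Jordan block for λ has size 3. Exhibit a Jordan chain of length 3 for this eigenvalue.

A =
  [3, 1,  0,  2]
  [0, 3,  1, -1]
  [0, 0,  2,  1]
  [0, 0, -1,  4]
A Jordan chain for λ = 3 of length 3:
v_1 = (-1, 0, 0, 0)ᵀ
v_2 = (0, 1, -1, -1)ᵀ
v_3 = (0, 0, 1, 0)ᵀ

Let N = A − (3)·I. We want v_3 with N^3 v_3 = 0 but N^2 v_3 ≠ 0; then v_{j-1} := N · v_j for j = 3, …, 2.

Pick v_3 = (0, 0, 1, 0)ᵀ.
Then v_2 = N · v_3 = (0, 1, -1, -1)ᵀ.
Then v_1 = N · v_2 = (-1, 0, 0, 0)ᵀ.

Sanity check: (A − (3)·I) v_1 = (0, 0, 0, 0)ᵀ = 0. ✓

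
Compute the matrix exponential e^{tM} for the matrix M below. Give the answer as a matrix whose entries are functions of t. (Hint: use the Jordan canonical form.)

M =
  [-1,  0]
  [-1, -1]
e^{tM} =
  [exp(-t), 0]
  [-t*exp(-t), exp(-t)]

Strategy: write M = P · J · P⁻¹ where J is a Jordan canonical form, so e^{tM} = P · e^{tJ} · P⁻¹, and e^{tJ} can be computed block-by-block.

M has Jordan form
J =
  [-1,  1]
  [ 0, -1]
(up to reordering of blocks).

Per-block formulas:
  For a 2×2 Jordan block J_2(-1): exp(t · J_2(-1)) = e^(-1t)·(I + t·N), where N is the 2×2 nilpotent shift.

After assembling e^{tJ} and conjugating by P, we get:

e^{tM} =
  [exp(-t), 0]
  [-t*exp(-t), exp(-t)]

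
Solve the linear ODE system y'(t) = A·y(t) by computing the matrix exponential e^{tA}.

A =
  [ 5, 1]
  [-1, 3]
e^{tA} =
  [t*exp(4*t) + exp(4*t), t*exp(4*t)]
  [-t*exp(4*t), -t*exp(4*t) + exp(4*t)]

Strategy: write A = P · J · P⁻¹ where J is a Jordan canonical form, so e^{tA} = P · e^{tJ} · P⁻¹, and e^{tJ} can be computed block-by-block.

A has Jordan form
J =
  [4, 1]
  [0, 4]
(up to reordering of blocks).

Per-block formulas:
  For a 2×2 Jordan block J_2(4): exp(t · J_2(4)) = e^(4t)·(I + t·N), where N is the 2×2 nilpotent shift.

After assembling e^{tJ} and conjugating by P, we get:

e^{tA} =
  [t*exp(4*t) + exp(4*t), t*exp(4*t)]
  [-t*exp(4*t), -t*exp(4*t) + exp(4*t)]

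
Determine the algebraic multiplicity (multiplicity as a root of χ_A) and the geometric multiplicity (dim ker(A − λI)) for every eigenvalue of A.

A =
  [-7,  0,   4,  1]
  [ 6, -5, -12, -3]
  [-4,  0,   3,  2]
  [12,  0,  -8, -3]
λ = -5: alg = 2, geom = 2; λ = -1: alg = 2, geom = 1

Step 1 — factor the characteristic polynomial to read off the algebraic multiplicities:
  χ_A(x) = (x + 1)^2*(x + 5)^2

Step 2 — compute geometric multiplicities via the rank-nullity identity g(λ) = n − rank(A − λI):
  rank(A − (-5)·I) = 2, so dim ker(A − (-5)·I) = n − 2 = 2
  rank(A − (-1)·I) = 3, so dim ker(A − (-1)·I) = n − 3 = 1

Summary:
  λ = -5: algebraic multiplicity = 2, geometric multiplicity = 2
  λ = -1: algebraic multiplicity = 2, geometric multiplicity = 1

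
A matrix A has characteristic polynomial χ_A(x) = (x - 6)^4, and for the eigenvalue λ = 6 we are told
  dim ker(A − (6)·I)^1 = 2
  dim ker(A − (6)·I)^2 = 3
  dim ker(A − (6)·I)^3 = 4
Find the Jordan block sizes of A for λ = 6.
Block sizes for λ = 6: [3, 1]

From the dimensions of kernels of powers, the number of Jordan blocks of size at least j is d_j − d_{j−1} where d_j = dim ker(N^j) (with d_0 = 0). Computing the differences gives [2, 1, 1].
The number of blocks of size exactly k is (#blocks of size ≥ k) − (#blocks of size ≥ k + 1), so the partition is: 1 block(s) of size 1, 1 block(s) of size 3.
In nonincreasing order the block sizes are [3, 1].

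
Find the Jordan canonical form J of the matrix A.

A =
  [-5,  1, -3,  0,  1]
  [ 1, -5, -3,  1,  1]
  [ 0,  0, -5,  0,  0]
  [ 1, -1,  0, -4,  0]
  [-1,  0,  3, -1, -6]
J_2(-5) ⊕ J_2(-5) ⊕ J_1(-5)

The characteristic polynomial is
  det(x·I − A) = x^5 + 25*x^4 + 250*x^3 + 1250*x^2 + 3125*x + 3125 = (x + 5)^5

Eigenvalues and multiplicities (the geometric multiplicity of λ is n − rank(A − λI), which equals the number of Jordan blocks for λ):
  λ = -5: algebraic multiplicity = 5, geometric multiplicity = 3

Determining the block sizes for each eigenvalue:
  λ = -5: with am = 5 and gm = 3, the partition is not yet determined (e.g. several partitions of 5 into 3 parts exist). Let N = A − (-5)·I. Computing rank(N^1) = 2, rank(N^2) = 0; the number of blocks of size ≥ j is rank(N^{j−1}) − rank(N^j), giving [3, 2]. So we have 2 block(s) of size 2, 1 block(s) of size 1 → block sizes [2, 2, 1]

Assembling the blocks gives a Jordan form
J =
  [-5,  1,  0,  0,  0]
  [ 0, -5,  0,  0,  0]
  [ 0,  0, -5,  1,  0]
  [ 0,  0,  0, -5,  0]
  [ 0,  0,  0,  0, -5]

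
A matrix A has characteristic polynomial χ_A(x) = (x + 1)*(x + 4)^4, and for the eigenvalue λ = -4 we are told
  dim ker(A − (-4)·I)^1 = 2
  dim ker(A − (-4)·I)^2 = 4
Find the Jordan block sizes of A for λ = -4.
Block sizes for λ = -4: [2, 2]

From the dimensions of kernels of powers, the number of Jordan blocks of size at least j is d_j − d_{j−1} where d_j = dim ker(N^j) (with d_0 = 0). Computing the differences gives [2, 2].
The number of blocks of size exactly k is (#blocks of size ≥ k) − (#blocks of size ≥ k + 1), so the partition is: 2 block(s) of size 2.
In nonincreasing order the block sizes are [2, 2].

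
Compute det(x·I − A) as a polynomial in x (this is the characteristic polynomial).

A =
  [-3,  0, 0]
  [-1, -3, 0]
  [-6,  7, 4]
x^3 + 2*x^2 - 15*x - 36

Expanding det(x·I − A) (e.g. by cofactor expansion or by noting that A is similar to its Jordan form J, which has the same characteristic polynomial as A) gives
  χ_A(x) = x^3 + 2*x^2 - 15*x - 36
which factors as (x - 4)*(x + 3)^2. The eigenvalues (with algebraic multiplicities) are λ = -3 with multiplicity 2, λ = 4 with multiplicity 1.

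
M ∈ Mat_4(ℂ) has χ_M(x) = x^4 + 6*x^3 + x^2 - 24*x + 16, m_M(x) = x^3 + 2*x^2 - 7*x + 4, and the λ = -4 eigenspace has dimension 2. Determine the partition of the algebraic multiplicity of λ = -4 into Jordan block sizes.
Block sizes for λ = -4: [1, 1]

Step 1 — from the characteristic polynomial, algebraic multiplicity of λ = -4 is 2. From dim ker(M − (-4)·I) = 2, there are exactly 2 Jordan blocks for λ = -4.
Step 2 — from the minimal polynomial, the factor (x + 4) tells us the largest block for λ = -4 has size 1.
Step 3 — with total size 2, 2 blocks, and largest block 1, the block sizes (in nonincreasing order) are [1, 1].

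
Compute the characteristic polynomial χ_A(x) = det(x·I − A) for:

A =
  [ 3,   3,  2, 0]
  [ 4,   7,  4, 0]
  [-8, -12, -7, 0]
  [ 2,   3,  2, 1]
x^4 - 4*x^3 + 6*x^2 - 4*x + 1

Expanding det(x·I − A) (e.g. by cofactor expansion or by noting that A is similar to its Jordan form J, which has the same characteristic polynomial as A) gives
  χ_A(x) = x^4 - 4*x^3 + 6*x^2 - 4*x + 1
which factors as (x - 1)^4. The eigenvalues (with algebraic multiplicities) are λ = 1 with multiplicity 4.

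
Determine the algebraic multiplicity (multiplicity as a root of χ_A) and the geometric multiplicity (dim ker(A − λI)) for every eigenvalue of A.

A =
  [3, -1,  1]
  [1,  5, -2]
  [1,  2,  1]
λ = 3: alg = 3, geom = 1

Step 1 — factor the characteristic polynomial to read off the algebraic multiplicities:
  χ_A(x) = (x - 3)^3

Step 2 — compute geometric multiplicities via the rank-nullity identity g(λ) = n − rank(A − λI):
  rank(A − (3)·I) = 2, so dim ker(A − (3)·I) = n − 2 = 1

Summary:
  λ = 3: algebraic multiplicity = 3, geometric multiplicity = 1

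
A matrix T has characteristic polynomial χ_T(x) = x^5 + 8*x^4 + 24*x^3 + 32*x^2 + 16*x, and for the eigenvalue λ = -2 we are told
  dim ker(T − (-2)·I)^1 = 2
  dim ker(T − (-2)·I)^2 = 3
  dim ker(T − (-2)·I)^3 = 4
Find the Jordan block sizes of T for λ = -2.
Block sizes for λ = -2: [3, 1]

From the dimensions of kernels of powers, the number of Jordan blocks of size at least j is d_j − d_{j−1} where d_j = dim ker(N^j) (with d_0 = 0). Computing the differences gives [2, 1, 1].
The number of blocks of size exactly k is (#blocks of size ≥ k) − (#blocks of size ≥ k + 1), so the partition is: 1 block(s) of size 1, 1 block(s) of size 3.
In nonincreasing order the block sizes are [3, 1].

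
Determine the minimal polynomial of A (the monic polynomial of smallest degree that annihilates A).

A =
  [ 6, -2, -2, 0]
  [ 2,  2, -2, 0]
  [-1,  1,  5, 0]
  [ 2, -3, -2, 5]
x^2 - 9*x + 20

The characteristic polynomial is χ_A(x) = (x - 5)^2*(x - 4)^2, so the eigenvalues are known. The minimal polynomial is
  m_A(x) = Π_λ (x − λ)^{k_λ}
where k_λ is the size of the *largest* Jordan block for λ (equivalently, the smallest k with (A − λI)^k v = 0 for every generalised eigenvector v of λ).

  λ = 4: largest Jordan block has size 1, contributing (x − 4)
  λ = 5: largest Jordan block has size 1, contributing (x − 5)

So m_A(x) = (x - 5)*(x - 4) = x^2 - 9*x + 20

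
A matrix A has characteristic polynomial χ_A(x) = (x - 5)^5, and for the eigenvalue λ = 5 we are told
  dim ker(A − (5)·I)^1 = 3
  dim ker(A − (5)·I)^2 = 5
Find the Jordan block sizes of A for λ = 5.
Block sizes for λ = 5: [2, 2, 1]

From the dimensions of kernels of powers, the number of Jordan blocks of size at least j is d_j − d_{j−1} where d_j = dim ker(N^j) (with d_0 = 0). Computing the differences gives [3, 2].
The number of blocks of size exactly k is (#blocks of size ≥ k) − (#blocks of size ≥ k + 1), so the partition is: 1 block(s) of size 1, 2 block(s) of size 2.
In nonincreasing order the block sizes are [2, 2, 1].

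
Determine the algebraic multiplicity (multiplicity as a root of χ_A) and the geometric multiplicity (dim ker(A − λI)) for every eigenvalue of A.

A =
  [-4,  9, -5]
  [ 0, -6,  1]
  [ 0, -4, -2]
λ = -4: alg = 3, geom = 1

Step 1 — factor the characteristic polynomial to read off the algebraic multiplicities:
  χ_A(x) = (x + 4)^3

Step 2 — compute geometric multiplicities via the rank-nullity identity g(λ) = n − rank(A − λI):
  rank(A − (-4)·I) = 2, so dim ker(A − (-4)·I) = n − 2 = 1

Summary:
  λ = -4: algebraic multiplicity = 3, geometric multiplicity = 1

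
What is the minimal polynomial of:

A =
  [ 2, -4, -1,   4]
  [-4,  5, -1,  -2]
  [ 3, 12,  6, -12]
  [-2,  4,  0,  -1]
x^3 - 9*x^2 + 27*x - 27

The characteristic polynomial is χ_A(x) = (x - 3)^4, so the eigenvalues are known. The minimal polynomial is
  m_A(x) = Π_λ (x − λ)^{k_λ}
where k_λ is the size of the *largest* Jordan block for λ (equivalently, the smallest k with (A − λI)^k v = 0 for every generalised eigenvector v of λ).

  λ = 3: largest Jordan block has size 3, contributing (x − 3)^3

So m_A(x) = (x - 3)^3 = x^3 - 9*x^2 + 27*x - 27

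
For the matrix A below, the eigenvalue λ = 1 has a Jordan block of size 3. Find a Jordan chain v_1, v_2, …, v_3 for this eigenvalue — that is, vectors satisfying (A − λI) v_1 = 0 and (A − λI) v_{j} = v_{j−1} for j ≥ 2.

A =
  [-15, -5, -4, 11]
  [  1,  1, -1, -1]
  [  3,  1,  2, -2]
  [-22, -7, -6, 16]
A Jordan chain for λ = 1 of length 3:
v_1 = (-3, 3, 0, -3)ᵀ
v_2 = (-16, 1, 3, -22)ᵀ
v_3 = (1, 0, 0, 0)ᵀ

Let N = A − (1)·I. We want v_3 with N^3 v_3 = 0 but N^2 v_3 ≠ 0; then v_{j-1} := N · v_j for j = 3, …, 2.

Pick v_3 = (1, 0, 0, 0)ᵀ.
Then v_2 = N · v_3 = (-16, 1, 3, -22)ᵀ.
Then v_1 = N · v_2 = (-3, 3, 0, -3)ᵀ.

Sanity check: (A − (1)·I) v_1 = (0, 0, 0, 0)ᵀ = 0. ✓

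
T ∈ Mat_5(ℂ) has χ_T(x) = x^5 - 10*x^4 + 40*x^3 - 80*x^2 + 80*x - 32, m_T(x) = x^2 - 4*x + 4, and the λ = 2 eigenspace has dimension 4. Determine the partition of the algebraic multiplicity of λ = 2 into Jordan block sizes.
Block sizes for λ = 2: [2, 1, 1, 1]

Step 1 — from the characteristic polynomial, algebraic multiplicity of λ = 2 is 5. From dim ker(T − (2)·I) = 4, there are exactly 4 Jordan blocks for λ = 2.
Step 2 — from the minimal polynomial, the factor (x − 2)^2 tells us the largest block for λ = 2 has size 2.
Step 3 — with total size 5, 4 blocks, and largest block 2, the block sizes (in nonincreasing order) are [2, 1, 1, 1].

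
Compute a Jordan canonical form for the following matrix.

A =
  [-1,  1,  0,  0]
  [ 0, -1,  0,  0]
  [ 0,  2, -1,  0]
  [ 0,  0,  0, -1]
J_2(-1) ⊕ J_1(-1) ⊕ J_1(-1)

The characteristic polynomial is
  det(x·I − A) = x^4 + 4*x^3 + 6*x^2 + 4*x + 1 = (x + 1)^4

Eigenvalues and multiplicities (the geometric multiplicity of λ is n − rank(A − λI), which equals the number of Jordan blocks for λ):
  λ = -1: algebraic multiplicity = 4, geometric multiplicity = 3

Determining the block sizes for each eigenvalue:
  λ = -1: 3 blocks summing to 4 forces exactly one block of size 2 and the rest size 1 → block sizes [2, 1, 1]

Assembling the blocks gives a Jordan form
J =
  [-1,  1,  0,  0]
  [ 0, -1,  0,  0]
  [ 0,  0, -1,  0]
  [ 0,  0,  0, -1]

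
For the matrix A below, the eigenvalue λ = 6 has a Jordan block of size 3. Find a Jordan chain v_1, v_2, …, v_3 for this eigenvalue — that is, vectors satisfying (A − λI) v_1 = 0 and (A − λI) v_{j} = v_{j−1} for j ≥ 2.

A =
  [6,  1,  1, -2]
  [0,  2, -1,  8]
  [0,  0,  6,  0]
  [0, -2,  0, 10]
A Jordan chain for λ = 6 of length 3:
v_1 = (-1, 4, 0, 2)ᵀ
v_2 = (1, -1, 0, 0)ᵀ
v_3 = (0, 0, 1, 0)ᵀ

Let N = A − (6)·I. We want v_3 with N^3 v_3 = 0 but N^2 v_3 ≠ 0; then v_{j-1} := N · v_j for j = 3, …, 2.

Pick v_3 = (0, 0, 1, 0)ᵀ.
Then v_2 = N · v_3 = (1, -1, 0, 0)ᵀ.
Then v_1 = N · v_2 = (-1, 4, 0, 2)ᵀ.

Sanity check: (A − (6)·I) v_1 = (0, 0, 0, 0)ᵀ = 0. ✓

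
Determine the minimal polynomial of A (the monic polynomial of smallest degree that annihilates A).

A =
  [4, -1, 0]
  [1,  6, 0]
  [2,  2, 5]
x^2 - 10*x + 25

The characteristic polynomial is χ_A(x) = (x - 5)^3, so the eigenvalues are known. The minimal polynomial is
  m_A(x) = Π_λ (x − λ)^{k_λ}
where k_λ is the size of the *largest* Jordan block for λ (equivalently, the smallest k with (A − λI)^k v = 0 for every generalised eigenvector v of λ).

  λ = 5: largest Jordan block has size 2, contributing (x − 5)^2

So m_A(x) = (x - 5)^2 = x^2 - 10*x + 25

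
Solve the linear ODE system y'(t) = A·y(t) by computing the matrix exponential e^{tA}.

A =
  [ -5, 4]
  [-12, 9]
e^{tA} =
  [-3*exp(3*t) + 4*exp(t), 2*exp(3*t) - 2*exp(t)]
  [-6*exp(3*t) + 6*exp(t), 4*exp(3*t) - 3*exp(t)]

Strategy: write A = P · J · P⁻¹ where J is a Jordan canonical form, so e^{tA} = P · e^{tJ} · P⁻¹, and e^{tJ} can be computed block-by-block.

A has Jordan form
J =
  [1, 0]
  [0, 3]
(up to reordering of blocks).

Per-block formulas:
  For a 1×1 block at λ = 1: exp(t · [1]) = [e^(1t)].
  For a 1×1 block at λ = 3: exp(t · [3]) = [e^(3t)].

After assembling e^{tJ} and conjugating by P, we get:

e^{tA} =
  [-3*exp(3*t) + 4*exp(t), 2*exp(3*t) - 2*exp(t)]
  [-6*exp(3*t) + 6*exp(t), 4*exp(3*t) - 3*exp(t)]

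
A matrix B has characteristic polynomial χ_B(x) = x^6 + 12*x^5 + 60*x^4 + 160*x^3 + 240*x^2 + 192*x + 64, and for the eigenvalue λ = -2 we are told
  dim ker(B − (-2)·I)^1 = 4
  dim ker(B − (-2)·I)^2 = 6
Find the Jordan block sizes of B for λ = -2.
Block sizes for λ = -2: [2, 2, 1, 1]

From the dimensions of kernels of powers, the number of Jordan blocks of size at least j is d_j − d_{j−1} where d_j = dim ker(N^j) (with d_0 = 0). Computing the differences gives [4, 2].
The number of blocks of size exactly k is (#blocks of size ≥ k) − (#blocks of size ≥ k + 1), so the partition is: 2 block(s) of size 1, 2 block(s) of size 2.
In nonincreasing order the block sizes are [2, 2, 1, 1].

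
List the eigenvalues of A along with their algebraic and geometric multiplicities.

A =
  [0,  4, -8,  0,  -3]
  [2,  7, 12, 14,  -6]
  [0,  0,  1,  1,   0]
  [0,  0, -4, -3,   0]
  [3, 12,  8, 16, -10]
λ = -1: alg = 5, geom = 3

Step 1 — factor the characteristic polynomial to read off the algebraic multiplicities:
  χ_A(x) = (x + 1)^5

Step 2 — compute geometric multiplicities via the rank-nullity identity g(λ) = n − rank(A − λI):
  rank(A − (-1)·I) = 2, so dim ker(A − (-1)·I) = n − 2 = 3

Summary:
  λ = -1: algebraic multiplicity = 5, geometric multiplicity = 3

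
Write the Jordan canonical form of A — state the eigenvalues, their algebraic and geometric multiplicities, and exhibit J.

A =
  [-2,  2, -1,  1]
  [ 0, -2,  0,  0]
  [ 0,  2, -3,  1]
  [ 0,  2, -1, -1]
J_2(-2) ⊕ J_1(-2) ⊕ J_1(-2)

The characteristic polynomial is
  det(x·I − A) = x^4 + 8*x^3 + 24*x^2 + 32*x + 16 = (x + 2)^4

Eigenvalues and multiplicities (the geometric multiplicity of λ is n − rank(A − λI), which equals the number of Jordan blocks for λ):
  λ = -2: algebraic multiplicity = 4, geometric multiplicity = 3

Determining the block sizes for each eigenvalue:
  λ = -2: 3 blocks summing to 4 forces exactly one block of size 2 and the rest size 1 → block sizes [2, 1, 1]

Assembling the blocks gives a Jordan form
J =
  [-2,  1,  0,  0]
  [ 0, -2,  0,  0]
  [ 0,  0, -2,  0]
  [ 0,  0,  0, -2]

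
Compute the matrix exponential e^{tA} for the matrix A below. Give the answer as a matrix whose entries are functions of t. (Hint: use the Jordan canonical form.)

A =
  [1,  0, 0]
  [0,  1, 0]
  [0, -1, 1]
e^{tA} =
  [exp(t), 0, 0]
  [0, exp(t), 0]
  [0, -t*exp(t), exp(t)]

Strategy: write A = P · J · P⁻¹ where J is a Jordan canonical form, so e^{tA} = P · e^{tJ} · P⁻¹, and e^{tJ} can be computed block-by-block.

A has Jordan form
J =
  [1, 1, 0]
  [0, 1, 0]
  [0, 0, 1]
(up to reordering of blocks).

Per-block formulas:
  For a 2×2 Jordan block J_2(1): exp(t · J_2(1)) = e^(1t)·(I + t·N), where N is the 2×2 nilpotent shift.
  For a 1×1 block at λ = 1: exp(t · [1]) = [e^(1t)].

After assembling e^{tJ} and conjugating by P, we get:

e^{tA} =
  [exp(t), 0, 0]
  [0, exp(t), 0]
  [0, -t*exp(t), exp(t)]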